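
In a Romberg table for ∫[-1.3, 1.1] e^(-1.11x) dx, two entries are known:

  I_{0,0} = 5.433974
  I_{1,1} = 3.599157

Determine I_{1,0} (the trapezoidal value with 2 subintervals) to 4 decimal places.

4.0579

From I_{1,1} = (4·I_{1,0} − I_{0,0})/3, solve for I_{1,0}:
4·I_{1,0} = 3·3.599157 + 5.433974 = 16.231445
I_{1,0} = 4.057861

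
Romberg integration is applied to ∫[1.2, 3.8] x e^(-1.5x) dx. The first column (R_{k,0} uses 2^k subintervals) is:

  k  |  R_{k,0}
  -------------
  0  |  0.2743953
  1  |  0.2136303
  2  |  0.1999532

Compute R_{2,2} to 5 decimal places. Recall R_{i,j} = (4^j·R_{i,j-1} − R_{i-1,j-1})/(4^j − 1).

R_{1,1} = 0.2136303 + (0.2136303 − 0.2743953)/3 = 0.1933753
R_{2,1} = (4·0.1999532 − 0.2136303) / 3 = 0.1953942
R_{2,2} = (16·0.1953942 − 0.1933753) / 15 = 0.1955288

0.19553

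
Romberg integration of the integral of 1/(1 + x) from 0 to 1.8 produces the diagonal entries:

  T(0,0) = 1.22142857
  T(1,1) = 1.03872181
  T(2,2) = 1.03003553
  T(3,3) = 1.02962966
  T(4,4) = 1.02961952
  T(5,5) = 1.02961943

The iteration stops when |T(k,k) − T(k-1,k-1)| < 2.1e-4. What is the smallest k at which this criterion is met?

|T(1,1) − T(0,0)| = 0.18270676 ≥ 2.1e-4
|T(2,2) − T(1,1)| = 0.00868628 ≥ 2.1e-4
|T(3,3) − T(2,2)| = 0.00040587 ≥ 2.1e-4
|T(4,4) − T(3,3)| = 0.00001014 < 2.1e-4

k = 4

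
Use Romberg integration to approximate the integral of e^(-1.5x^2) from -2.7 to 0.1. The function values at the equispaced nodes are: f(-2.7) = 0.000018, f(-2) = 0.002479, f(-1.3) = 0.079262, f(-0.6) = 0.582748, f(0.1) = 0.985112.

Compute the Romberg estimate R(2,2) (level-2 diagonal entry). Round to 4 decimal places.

R(0,0) (trapezoid, 1 panel, h=2.8000): 1.379182
R(1,0) (trapezoid, 2 panels, h=1.4000): 0.800558
R(2,0) (trapezoid, 4 panels, h=0.7000): 0.809938
R(1,1) = 0.800558 + (0.800558 − 1.379182)/3 = 0.607683
R(2,1) = 0.809938 + (0.809938 − 0.800558)/3 = 0.813065
R(2,2) = 0.813065 + (0.813065 − 0.607683)/15 = 0.826757

0.8268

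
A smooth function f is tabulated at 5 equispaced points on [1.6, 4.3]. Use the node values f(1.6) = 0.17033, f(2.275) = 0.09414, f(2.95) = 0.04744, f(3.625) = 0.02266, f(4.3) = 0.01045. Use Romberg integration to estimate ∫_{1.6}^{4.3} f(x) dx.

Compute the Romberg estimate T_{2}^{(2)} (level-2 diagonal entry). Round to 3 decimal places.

T_{0}^{(0)} (trapezoid, 1 panel, h=2.7000): 0.24405
T_{1}^{(0)} (trapezoid, 2 panels, h=1.3500): 0.18607
T_{2}^{(0)} (trapezoid, 4 panels, h=0.6750): 0.17188
T_{1}^{(1)} = 0.18607 + (0.18607 − 0.24405)/3 = 0.16674
T_{2}^{(1)} = 0.17188 + (0.17188 − 0.18607)/3 = 0.16715
T_{2}^{(2)} = 0.16715 + (0.16715 − 0.16674)/15 = 0.16718

0.167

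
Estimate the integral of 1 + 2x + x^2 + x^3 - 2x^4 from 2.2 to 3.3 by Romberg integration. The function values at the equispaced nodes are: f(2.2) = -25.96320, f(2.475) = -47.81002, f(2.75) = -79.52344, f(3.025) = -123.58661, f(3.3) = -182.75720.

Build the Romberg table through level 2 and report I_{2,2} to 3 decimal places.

-96.556

I_{0,0} (trapezoid, 1 panel, h=1.1000): -114.79622
I_{1,0} (trapezoid, 2 panels, h=0.5500): -101.13600
I_{2,0} (trapezoid, 4 panels, h=0.2750): -97.70207
I_{1,1} = -101.13600 + (-101.13600 − (-114.79622))/3 = -96.58259
I_{2,1} = -97.70207 + (-97.70207 − (-101.13600))/3 = -96.55743
I_{2,2} = -96.55743 + (-96.55743 − (-96.58259))/15 = -96.55575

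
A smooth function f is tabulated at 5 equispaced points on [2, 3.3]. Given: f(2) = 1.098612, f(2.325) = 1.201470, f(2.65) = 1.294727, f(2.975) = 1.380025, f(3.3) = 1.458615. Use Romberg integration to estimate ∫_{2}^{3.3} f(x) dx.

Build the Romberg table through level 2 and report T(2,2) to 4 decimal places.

T(0,0) (trapezoid, 1 panel, h=1.3000): 1.662198
T(1,0) (trapezoid, 2 panels, h=0.6500): 1.672671
T(2,0) (trapezoid, 4 panels, h=0.3250): 1.675322
T(1,1) = 1.672671 + (1.672671 − 1.662198)/3 = 1.676162
T(2,1) = 1.675322 + (1.675322 − 1.672671)/3 = 1.676206
T(2,2) = 1.676206 + (1.676206 − 1.676162)/15 = 1.676209

1.6762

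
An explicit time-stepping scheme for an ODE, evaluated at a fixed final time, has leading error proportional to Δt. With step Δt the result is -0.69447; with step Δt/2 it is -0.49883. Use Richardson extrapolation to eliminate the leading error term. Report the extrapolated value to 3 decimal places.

The leading error scales as Δt; refining by a factor of 2 reduces it by 2^1 = 2.
Extrapolated value = (2·A(Δt/2) − A(Δt)) / (2 − 1)
= (2·(-0.49883) − (-0.69447)) / 1
= -0.30319 / 1 = -0.30319

-0.303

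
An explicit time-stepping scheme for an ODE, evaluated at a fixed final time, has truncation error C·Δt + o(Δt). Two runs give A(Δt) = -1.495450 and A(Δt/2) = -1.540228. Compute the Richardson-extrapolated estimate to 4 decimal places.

-1.5850

Extrapolated value = (2·A(Δt/2) − A(Δt)) / (2 − 1)
= (2·(-1.540228) − (-1.495450)) / 1
= -1.585006 / 1 = -1.585006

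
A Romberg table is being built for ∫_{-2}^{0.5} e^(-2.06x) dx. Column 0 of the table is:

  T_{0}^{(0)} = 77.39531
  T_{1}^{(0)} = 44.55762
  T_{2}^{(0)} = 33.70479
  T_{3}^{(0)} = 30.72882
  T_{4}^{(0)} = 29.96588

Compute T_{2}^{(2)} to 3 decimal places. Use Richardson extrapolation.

Richardson extrapolation on the trapezoidal column (denominator 4−1=3):
T_{1}^{(1)} = (4·44.55762 − 77.39531) / 3 = 33.61172
T_{2}^{(1)} = (4·33.70479 − 44.55762) / 3 = 30.08718
T_{2}^{(2)} = 30.08718 + (30.08718 − 33.61172)/15 = 29.85221

29.852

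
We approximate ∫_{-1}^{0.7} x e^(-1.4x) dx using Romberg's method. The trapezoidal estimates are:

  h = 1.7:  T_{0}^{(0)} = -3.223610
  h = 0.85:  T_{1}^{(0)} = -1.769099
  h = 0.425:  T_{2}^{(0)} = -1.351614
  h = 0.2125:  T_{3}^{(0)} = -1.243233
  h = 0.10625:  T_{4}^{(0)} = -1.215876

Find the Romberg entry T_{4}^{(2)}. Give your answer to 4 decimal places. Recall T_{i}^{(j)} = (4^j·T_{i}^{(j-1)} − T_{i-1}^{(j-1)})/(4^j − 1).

-1.2067

Richardson extrapolation on the trapezoidal column (denominator 4−1=3):
T_{3}^{(1)} = -1.243233 + (-1.243233 − (-1.351614))/3 = -1.207106
T_{4}^{(1)} = (4·(-1.215876) − (-1.243233)) / 3 = -1.206757
T_{4}^{(2)} = -1.206757 + (-1.206757 − (-1.207106))/15 = -1.206734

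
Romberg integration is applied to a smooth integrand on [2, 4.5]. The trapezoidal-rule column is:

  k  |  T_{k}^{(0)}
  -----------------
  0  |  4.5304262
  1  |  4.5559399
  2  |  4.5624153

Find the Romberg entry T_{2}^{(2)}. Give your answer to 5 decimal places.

Richardson extrapolation on the trapezoidal column (denominator 4−1=3):
T_{1}^{(1)} = 4.5559399 + (4.5559399 − 4.5304262)/3 = 4.5644445
T_{2}^{(1)} = (4·4.5624153 − 4.5559399) / 3 = 4.5645738
T_{2}^{(2)} = 4.5645738 + (4.5645738 − 4.5644445)/15 = 4.5645824
(Column j=1 coincides with Simpson's rule on the same nodes.)

4.56458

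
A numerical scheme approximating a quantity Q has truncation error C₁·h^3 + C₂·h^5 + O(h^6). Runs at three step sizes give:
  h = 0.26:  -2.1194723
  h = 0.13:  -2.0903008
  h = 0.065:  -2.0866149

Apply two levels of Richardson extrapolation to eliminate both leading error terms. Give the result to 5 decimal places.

-2.08609

First eliminate the h^3 term (factor 2^3 = 8):
  B₁ = (8·(-2.0903008) − (-2.1194723))/7 = -2.0861334
  B₂ = (8·(-2.0866149) − (-2.0903008))/7 = -2.0860883
Then eliminate the h^5 term (factor 2^5 = 32):
  (32·(-2.0860883) − (-2.0861334))/31 = -2.0860868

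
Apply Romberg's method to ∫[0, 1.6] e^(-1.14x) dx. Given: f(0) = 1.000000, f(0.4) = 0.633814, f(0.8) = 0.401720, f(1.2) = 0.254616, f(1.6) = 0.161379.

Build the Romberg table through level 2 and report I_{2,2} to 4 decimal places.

0.7356

I_{0,0} (trapezoid, 1 panel, h=1.6000): 0.929103
I_{1,0} (trapezoid, 2 panels, h=0.8000): 0.785928
I_{2,0} (trapezoid, 4 panels, h=0.4000): 0.748336
I_{1,1} = 0.785928 + (0.785928 − 0.929103)/3 = 0.738203
I_{2,1} = 0.748336 + (0.748336 − 0.785928)/3 = 0.735805
I_{2,2} = 0.735805 + (0.735805 − 0.738203)/15 = 0.735645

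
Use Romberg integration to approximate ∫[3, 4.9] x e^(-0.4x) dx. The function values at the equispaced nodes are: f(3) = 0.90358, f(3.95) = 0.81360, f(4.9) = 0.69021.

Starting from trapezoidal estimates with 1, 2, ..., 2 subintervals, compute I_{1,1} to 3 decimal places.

I_{0,0} (trapezoid, 1 panel, h=1.9000): 1.51410
I_{1,0} (trapezoid, 2 panels, h=0.9500): 1.52997
I_{1,1} = 1.52997 + (1.52997 − 1.51410)/3 = 1.53526

1.535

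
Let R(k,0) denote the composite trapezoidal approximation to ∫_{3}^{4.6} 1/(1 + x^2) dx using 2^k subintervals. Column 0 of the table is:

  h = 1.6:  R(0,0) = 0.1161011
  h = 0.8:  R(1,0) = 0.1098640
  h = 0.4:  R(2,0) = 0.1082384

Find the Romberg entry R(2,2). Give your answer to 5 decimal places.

0.10769

Richardson extrapolation on the trapezoidal column (denominator 4−1=3):
R(1,1) = 0.1098640 + (0.1098640 − 0.1161011)/3 = 0.1077850
R(2,1) = 0.1082384 + (0.1082384 − 0.1098640)/3 = 0.1076965
R(2,2) = (16·0.1076965 − 0.1077850) / 15 = 0.1076906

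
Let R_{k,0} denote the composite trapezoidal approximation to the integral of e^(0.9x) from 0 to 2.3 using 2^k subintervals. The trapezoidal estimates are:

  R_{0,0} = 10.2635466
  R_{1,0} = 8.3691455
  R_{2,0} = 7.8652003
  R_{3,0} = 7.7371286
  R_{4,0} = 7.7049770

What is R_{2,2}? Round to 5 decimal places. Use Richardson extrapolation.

7.69452

R_{1,1} = 8.3691455 + (8.3691455 − 10.2635466)/3 = 7.7376785
R_{2,1} = (4·7.8652003 − 8.3691455) / 3 = 7.6972186
R_{2,2} = (16·7.6972186 − 7.7376785) / 15 = 7.6945213
(Column j=1 coincides with Simpson's rule on the same nodes.)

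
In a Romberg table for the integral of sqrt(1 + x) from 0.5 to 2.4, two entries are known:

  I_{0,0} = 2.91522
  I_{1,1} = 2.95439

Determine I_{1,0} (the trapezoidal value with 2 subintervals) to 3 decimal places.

From I_{1,1} = (4·I_{1,0} − I_{0,0})/3, solve for I_{1,0}:
4·I_{1,0} = 3·2.95439 + 2.91522 = 11.77839
I_{1,0} = 2.94460

2.945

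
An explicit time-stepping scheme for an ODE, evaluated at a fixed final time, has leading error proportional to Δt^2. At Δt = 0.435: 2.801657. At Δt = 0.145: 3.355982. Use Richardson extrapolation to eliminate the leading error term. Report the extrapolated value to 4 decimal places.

The leading error scales as Δt^2; refining by a factor of 3 reduces it by 3^2 = 9.
Extrapolated value = (9·A(Δt/3) − A(Δt)) / (9 − 1)
= (9·3.355982 − 2.801657) / 8
= 27.402181 / 8 = 3.425273

3.4253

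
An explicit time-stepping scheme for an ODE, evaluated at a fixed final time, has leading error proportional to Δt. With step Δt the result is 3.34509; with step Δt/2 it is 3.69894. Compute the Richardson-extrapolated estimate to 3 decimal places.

4.053

Extrapolated value = (2·A(Δt/2) − A(Δt)) / (2 − 1)
= (2·3.69894 − 3.34509) / 1
= 4.05279 / 1 = 4.05279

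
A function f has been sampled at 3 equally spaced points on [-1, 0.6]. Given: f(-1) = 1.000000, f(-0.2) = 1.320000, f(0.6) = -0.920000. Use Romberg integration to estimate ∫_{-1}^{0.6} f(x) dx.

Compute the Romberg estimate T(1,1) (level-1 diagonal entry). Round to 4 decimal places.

1.4293

T(0,0) (trapezoid, 1 panel, h=1.6000): 0.064000
T(1,0) (trapezoid, 2 panels, h=0.8000): 1.088000
T(1,1) = 1.088000 + (1.088000 − 0.064000)/3 = 1.429333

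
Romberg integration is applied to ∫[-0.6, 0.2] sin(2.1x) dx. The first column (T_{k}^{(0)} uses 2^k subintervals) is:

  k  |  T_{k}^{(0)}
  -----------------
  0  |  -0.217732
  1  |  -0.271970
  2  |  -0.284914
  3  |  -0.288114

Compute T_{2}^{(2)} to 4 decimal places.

Richardson extrapolation on the trapezoidal column (denominator 4−1=3):
T_{1}^{(1)} = -0.271970 + (-0.271970 − (-0.217732))/3 = -0.290049
T_{2}^{(1)} = -0.284914 + (-0.284914 − (-0.271970))/3 = -0.289229
T_{2}^{(2)} = (16·(-0.289229) − (-0.290049)) / 15 = -0.289174

-0.2892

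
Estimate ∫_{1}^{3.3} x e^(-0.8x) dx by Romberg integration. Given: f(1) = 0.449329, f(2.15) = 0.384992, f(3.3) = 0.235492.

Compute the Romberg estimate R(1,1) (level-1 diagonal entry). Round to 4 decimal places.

0.8528

R(0,0) (trapezoid, 1 panel, h=2.3000): 0.787544
R(1,0) (trapezoid, 2 panels, h=1.1500): 0.836513
R(1,1) = 0.836513 + (0.836513 − 0.787544)/3 = 0.852836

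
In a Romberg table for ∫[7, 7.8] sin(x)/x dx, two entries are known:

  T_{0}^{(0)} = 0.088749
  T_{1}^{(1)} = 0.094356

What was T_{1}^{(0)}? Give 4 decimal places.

0.0930

From T_{1}^{(1)} = (4·T_{1}^{(0)} − T_{0}^{(0)})/3, solve for T_{1}^{(0)}:
4·T_{1}^{(0)} = 3·0.094356 + 0.088749 = 0.371817
T_{1}^{(0)} = 0.092954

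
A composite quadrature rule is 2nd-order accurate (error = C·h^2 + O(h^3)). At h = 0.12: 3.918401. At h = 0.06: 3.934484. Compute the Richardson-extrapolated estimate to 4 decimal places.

3.9398

Extrapolated value = (4·A(h/2) − A(h)) / (4 − 1)
= (4·3.934484 − 3.918401) / 3
= 11.819535 / 3 = 3.939845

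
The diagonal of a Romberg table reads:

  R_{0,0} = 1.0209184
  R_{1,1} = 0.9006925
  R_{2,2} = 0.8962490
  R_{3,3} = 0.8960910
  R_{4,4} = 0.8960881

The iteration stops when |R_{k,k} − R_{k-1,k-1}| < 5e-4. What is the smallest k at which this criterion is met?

k = 3

|R_{1,1} − R_{0,0}| = 0.1202259 ≥ 5e-4
|R_{2,2} − R_{1,1}| = 0.0044435 ≥ 5e-4
|R_{3,3} − R_{2,2}| = 0.0001580 < 5e-4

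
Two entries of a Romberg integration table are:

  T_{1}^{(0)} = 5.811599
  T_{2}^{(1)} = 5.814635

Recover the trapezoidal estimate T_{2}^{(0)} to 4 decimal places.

5.8139

From T_{2}^{(1)} = (4·T_{2}^{(0)} − T_{1}^{(0)})/3, solve for T_{2}^{(0)}:
4·T_{2}^{(0)} = 3·5.814635 + 5.811599 = 23.255504
T_{2}^{(0)} = 5.813876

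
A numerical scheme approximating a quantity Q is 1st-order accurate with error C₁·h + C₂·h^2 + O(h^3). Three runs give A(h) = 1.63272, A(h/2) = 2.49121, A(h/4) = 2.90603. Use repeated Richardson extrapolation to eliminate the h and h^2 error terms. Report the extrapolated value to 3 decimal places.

First eliminate the h term (factor 2^1 = 2):
  B₁ = (2·2.49121 − 1.63272)/1 = 3.34970
  B₂ = (2·2.90603 − 2.49121)/1 = 3.32085
Then eliminate the h^2 term (factor 2^2 = 4):
  (4·3.32085 − 3.34970)/3 = 3.31123

3.311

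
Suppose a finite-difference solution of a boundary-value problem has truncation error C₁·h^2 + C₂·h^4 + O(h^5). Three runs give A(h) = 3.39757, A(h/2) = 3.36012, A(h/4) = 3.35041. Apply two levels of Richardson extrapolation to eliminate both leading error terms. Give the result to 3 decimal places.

First eliminate the h^2 term (factor 2^2 = 4):
  B₁ = (4·3.36012 − 3.39757)/3 = 3.34764
  B₂ = (4·3.35041 − 3.36012)/3 = 3.34717
Then eliminate the h^4 term (factor 2^4 = 16):
  (16·3.34717 − 3.34764)/15 = 3.34714

3.347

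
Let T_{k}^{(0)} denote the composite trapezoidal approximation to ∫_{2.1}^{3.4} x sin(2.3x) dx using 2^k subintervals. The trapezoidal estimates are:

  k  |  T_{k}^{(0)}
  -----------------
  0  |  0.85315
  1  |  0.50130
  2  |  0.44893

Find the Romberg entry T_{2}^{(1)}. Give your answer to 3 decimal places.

0.431

T_{2}^{(1)} = (4·0.44893 − 0.50130) / 3 = 0.43147
(Column j=1 coincides with Simpson's rule on the same nodes.)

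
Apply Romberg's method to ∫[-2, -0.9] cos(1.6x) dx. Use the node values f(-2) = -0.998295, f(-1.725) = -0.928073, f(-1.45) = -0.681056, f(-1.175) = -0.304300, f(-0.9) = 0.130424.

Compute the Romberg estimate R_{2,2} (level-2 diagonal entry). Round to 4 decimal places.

R_{0,0} (trapezoid, 1 panel, h=1.1000): -0.477329
R_{1,0} (trapezoid, 2 panels, h=0.5500): -0.613245
R_{2,0} (trapezoid, 4 panels, h=0.2750): -0.645525
R_{1,1} = -0.613245 + (-0.613245 − (-0.477329))/3 = -0.658550
R_{2,1} = -0.645525 + (-0.645525 − (-0.613245))/3 = -0.656285
R_{2,2} = -0.656285 + (-0.656285 − (-0.658550))/15 = -0.656134

-0.6561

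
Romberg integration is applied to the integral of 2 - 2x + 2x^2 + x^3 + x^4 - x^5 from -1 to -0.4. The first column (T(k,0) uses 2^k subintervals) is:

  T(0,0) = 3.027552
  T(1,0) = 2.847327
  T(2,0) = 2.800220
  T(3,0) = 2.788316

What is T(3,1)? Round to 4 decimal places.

2.7843

Richardson extrapolation on the trapezoidal column (denominator 4−1=3):
T(3,1) = 2.788316 + (2.788316 − 2.800220)/3 = 2.784348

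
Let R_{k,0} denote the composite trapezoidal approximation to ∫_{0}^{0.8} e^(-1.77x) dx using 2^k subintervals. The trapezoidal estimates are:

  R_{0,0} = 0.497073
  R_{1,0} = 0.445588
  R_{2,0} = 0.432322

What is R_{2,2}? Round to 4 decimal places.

R_{1,1} = (4·0.445588 − 0.497073) / 3 = 0.428426
R_{2,1} = 0.432322 + (0.432322 − 0.445588)/3 = 0.427900
R_{2,2} = (16·0.427900 − 0.428426) / 15 = 0.427865

0.4279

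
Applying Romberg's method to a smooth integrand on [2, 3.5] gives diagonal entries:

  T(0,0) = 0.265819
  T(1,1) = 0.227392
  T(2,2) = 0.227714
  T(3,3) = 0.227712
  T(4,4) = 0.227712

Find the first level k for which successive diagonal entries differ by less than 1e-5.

|T(1,1) − T(0,0)| = 0.038427 ≥ 1e-5
|T(2,2) − T(1,1)| = 0.000322 ≥ 1e-5
|T(3,3) − T(2,2)| = 0.000002 < 1e-5

k = 3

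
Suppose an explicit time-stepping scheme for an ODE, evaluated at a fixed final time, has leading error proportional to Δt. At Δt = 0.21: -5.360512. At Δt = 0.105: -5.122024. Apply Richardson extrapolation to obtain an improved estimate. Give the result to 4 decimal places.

-4.8835

The leading error scales as Δt; refining by a factor of 2 reduces it by 2^1 = 2.
Extrapolated value = (2·A(Δt/2) − A(Δt)) / (2 − 1)
= (2·(-5.122024) − (-5.360512)) / 1
= -4.883536 / 1 = -4.883536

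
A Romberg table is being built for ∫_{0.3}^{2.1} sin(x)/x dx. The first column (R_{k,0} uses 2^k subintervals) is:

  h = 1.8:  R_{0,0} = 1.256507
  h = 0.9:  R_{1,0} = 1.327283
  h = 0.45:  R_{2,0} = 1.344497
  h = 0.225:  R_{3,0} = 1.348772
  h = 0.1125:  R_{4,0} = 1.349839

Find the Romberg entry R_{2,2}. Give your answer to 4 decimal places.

R_{1,1} = 1.327283 + (1.327283 − 1.256507)/3 = 1.350875
R_{2,1} = (4·1.344497 − 1.327283) / 3 = 1.350235
R_{2,2} = 1.350235 + (1.350235 − 1.350875)/15 = 1.350192
(Column j=1 coincides with Simpson's rule on the same nodes.)

1.3502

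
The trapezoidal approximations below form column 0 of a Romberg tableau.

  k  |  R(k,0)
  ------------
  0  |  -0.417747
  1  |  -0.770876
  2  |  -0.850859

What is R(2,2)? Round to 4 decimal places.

-0.8768

Richardson extrapolation on the trapezoidal column (denominator 4−1=3):
R(1,1) = -0.770876 + (-0.770876 − (-0.417747))/3 = -0.888586
R(2,1) = -0.850859 + (-0.850859 − (-0.770876))/3 = -0.877520
R(2,2) = (16·(-0.877520) − (-0.888586)) / 15 = -0.876782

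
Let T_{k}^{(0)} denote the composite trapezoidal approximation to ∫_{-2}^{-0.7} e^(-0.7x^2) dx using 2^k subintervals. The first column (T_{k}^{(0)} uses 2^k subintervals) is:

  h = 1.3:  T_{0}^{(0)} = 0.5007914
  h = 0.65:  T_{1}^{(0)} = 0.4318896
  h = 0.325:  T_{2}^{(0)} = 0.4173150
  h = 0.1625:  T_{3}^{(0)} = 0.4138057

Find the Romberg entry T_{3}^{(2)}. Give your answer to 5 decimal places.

T_{2}^{(1)} = 0.4173150 + (0.4173150 − 0.4318896)/3 = 0.4124568
T_{3}^{(1)} = (4·0.4138057 − 0.4173150) / 3 = 0.4126359
T_{3}^{(2)} = (16·0.4126359 − 0.4124568) / 15 = 0.4126478

0.41265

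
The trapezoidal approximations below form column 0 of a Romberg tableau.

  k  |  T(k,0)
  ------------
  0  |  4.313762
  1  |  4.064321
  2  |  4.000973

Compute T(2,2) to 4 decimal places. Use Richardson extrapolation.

3.9798

T(1,1) = (4·4.064321 − 4.313762) / 3 = 3.981174
T(2,1) = 4.000973 + (4.000973 − 4.064321)/3 = 3.979857
T(2,2) = 3.979857 + (3.979857 − 3.981174)/15 = 3.979769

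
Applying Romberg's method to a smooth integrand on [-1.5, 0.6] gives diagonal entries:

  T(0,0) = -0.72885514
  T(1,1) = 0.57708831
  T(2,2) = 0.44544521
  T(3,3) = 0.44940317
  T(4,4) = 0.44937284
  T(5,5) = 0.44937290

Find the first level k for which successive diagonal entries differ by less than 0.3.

|T(1,1) − T(0,0)| = 1.30594345 ≥ 0.3
|T(2,2) − T(1,1)| = 0.13164310 < 0.3

k = 2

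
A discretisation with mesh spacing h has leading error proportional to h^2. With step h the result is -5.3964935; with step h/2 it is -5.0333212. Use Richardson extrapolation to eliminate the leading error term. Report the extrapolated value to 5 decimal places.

The leading error scales as h^2; refining by a factor of 2 reduces it by 2^2 = 4.
Extrapolated value = (4·A(h/2) − A(h)) / (4 − 1)
= (4·(-5.0333212) − (-5.3964935)) / 3
= -14.7367913 / 3 = -4.9122638

-4.91226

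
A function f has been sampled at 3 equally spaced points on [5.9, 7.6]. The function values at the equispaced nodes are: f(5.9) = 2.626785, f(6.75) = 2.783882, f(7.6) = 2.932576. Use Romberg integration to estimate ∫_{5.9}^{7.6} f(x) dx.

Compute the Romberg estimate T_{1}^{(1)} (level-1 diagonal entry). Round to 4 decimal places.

T_{0}^{(0)} (trapezoid, 1 panel, h=1.7000): 4.725457
T_{1}^{(0)} (trapezoid, 2 panels, h=0.8500): 4.729028
T_{1}^{(1)} = 4.729028 + (4.729028 − 4.725457)/3 = 4.730218

4.7302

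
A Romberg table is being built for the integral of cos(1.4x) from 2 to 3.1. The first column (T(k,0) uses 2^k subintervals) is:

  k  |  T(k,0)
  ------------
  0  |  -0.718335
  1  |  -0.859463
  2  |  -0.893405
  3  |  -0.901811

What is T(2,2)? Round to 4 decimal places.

Richardson extrapolation on the trapezoidal column (denominator 4−1=3):
T(1,1) = (4·(-0.859463) − (-0.718335)) / 3 = -0.906506
T(2,1) = (4·(-0.893405) − (-0.859463)) / 3 = -0.904719
T(2,2) = (16·(-0.904719) − (-0.906506)) / 15 = -0.904600

-0.9046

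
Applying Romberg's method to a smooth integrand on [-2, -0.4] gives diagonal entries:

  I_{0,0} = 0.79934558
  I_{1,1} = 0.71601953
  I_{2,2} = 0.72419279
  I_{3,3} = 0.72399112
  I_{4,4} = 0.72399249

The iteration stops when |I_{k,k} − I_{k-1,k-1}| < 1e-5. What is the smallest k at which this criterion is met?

k = 4

|I_{1,1} − I_{0,0}| = 0.08332605 ≥ 1e-5
|I_{2,2} − I_{1,1}| = 0.00817326 ≥ 1e-5
|I_{3,3} − I_{2,2}| = 0.00020167 ≥ 1e-5
|I_{4,4} − I_{3,3}| = 0.00000137 < 1e-5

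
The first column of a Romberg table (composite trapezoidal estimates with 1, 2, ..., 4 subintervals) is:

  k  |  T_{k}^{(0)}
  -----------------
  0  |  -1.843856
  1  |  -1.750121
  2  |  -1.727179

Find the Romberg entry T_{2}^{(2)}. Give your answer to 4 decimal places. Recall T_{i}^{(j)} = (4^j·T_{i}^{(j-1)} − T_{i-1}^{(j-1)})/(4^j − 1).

-1.7196

Richardson extrapolation on the trapezoidal column (denominator 4−1=3):
T_{1}^{(1)} = -1.750121 + (-1.750121 − (-1.843856))/3 = -1.718876
T_{2}^{(1)} = -1.727179 + (-1.727179 − (-1.750121))/3 = -1.719532
T_{2}^{(2)} = (16·(-1.719532) − (-1.718876)) / 15 = -1.719576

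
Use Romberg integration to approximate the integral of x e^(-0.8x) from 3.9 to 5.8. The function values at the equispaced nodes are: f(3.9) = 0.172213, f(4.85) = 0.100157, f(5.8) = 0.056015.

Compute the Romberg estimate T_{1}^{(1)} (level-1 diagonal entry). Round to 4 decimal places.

0.1991

T_{0}^{(0)} (trapezoid, 1 panel, h=1.9000): 0.216817
T_{1}^{(0)} (trapezoid, 2 panels, h=0.9500): 0.203557
T_{1}^{(1)} = 0.203557 + (0.203557 − 0.216817)/3 = 0.199137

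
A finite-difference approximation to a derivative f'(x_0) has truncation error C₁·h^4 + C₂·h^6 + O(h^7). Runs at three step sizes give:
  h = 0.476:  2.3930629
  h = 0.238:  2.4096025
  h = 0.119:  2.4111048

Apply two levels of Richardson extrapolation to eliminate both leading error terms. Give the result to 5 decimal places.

First eliminate the h^4 term (factor 2^4 = 16):
  B₁ = (16·2.4096025 − 2.3930629)/15 = 2.4107051
  B₂ = (16·2.4111048 − 2.4096025)/15 = 2.4112050
Then eliminate the h^6 term (factor 2^6 = 64):
  (64·2.4112050 − 2.4107051)/63 = 2.4112129

2.41121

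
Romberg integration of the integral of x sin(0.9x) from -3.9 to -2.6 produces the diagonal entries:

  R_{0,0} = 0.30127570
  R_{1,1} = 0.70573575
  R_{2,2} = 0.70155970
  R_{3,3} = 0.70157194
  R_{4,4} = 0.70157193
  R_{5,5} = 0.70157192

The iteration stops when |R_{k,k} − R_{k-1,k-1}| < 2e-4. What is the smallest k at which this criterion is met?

k = 3

|R_{1,1} − R_{0,0}| = 0.40446005 ≥ 2e-4
|R_{2,2} − R_{1,1}| = 0.00417605 ≥ 2e-4
|R_{3,3} − R_{2,2}| = 0.00001224 < 2e-4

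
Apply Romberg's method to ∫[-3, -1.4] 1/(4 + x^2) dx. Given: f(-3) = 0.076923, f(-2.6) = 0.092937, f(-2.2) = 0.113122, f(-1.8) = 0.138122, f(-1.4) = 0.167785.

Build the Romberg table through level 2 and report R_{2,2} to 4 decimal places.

R_{0,0} (trapezoid, 1 panel, h=1.6000): 0.195766
R_{1,0} (trapezoid, 2 panels, h=0.8000): 0.188381
R_{2,0} (trapezoid, 4 panels, h=0.4000): 0.186614
R_{1,1} = 0.188381 + (0.188381 − 0.195766)/3 = 0.185919
R_{2,1} = 0.186614 + (0.186614 − 0.188381)/3 = 0.186025
R_{2,2} = 0.186025 + (0.186025 − 0.185919)/15 = 0.186032

0.1860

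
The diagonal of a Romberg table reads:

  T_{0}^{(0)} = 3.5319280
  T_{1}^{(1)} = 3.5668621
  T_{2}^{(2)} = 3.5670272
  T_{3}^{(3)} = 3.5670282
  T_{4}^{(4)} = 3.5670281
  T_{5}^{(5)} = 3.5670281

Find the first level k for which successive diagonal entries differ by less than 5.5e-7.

k = 4

|T_{1}^{(1)} − T_{0}^{(0)}| = 0.0349341 ≥ 5.5e-7
|T_{2}^{(2)} − T_{1}^{(1)}| = 0.0001651 ≥ 5.5e-7
|T_{3}^{(3)} − T_{2}^{(2)}| = 0.0000010 ≥ 5.5e-7
|T_{4}^{(4)} − T_{3}^{(3)}| = 0.0000001 < 5.5e-7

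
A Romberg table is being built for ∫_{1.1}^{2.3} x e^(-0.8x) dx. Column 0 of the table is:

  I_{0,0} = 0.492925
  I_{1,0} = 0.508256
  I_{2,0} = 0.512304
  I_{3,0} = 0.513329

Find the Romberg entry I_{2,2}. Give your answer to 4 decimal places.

0.5137

Richardson extrapolation on the trapezoidal column (denominator 4−1=3):
I_{1,1} = (4·0.508256 − 0.492925) / 3 = 0.513366
I_{2,1} = (4·0.512304 − 0.508256) / 3 = 0.513653
I_{2,2} = (16·0.513653 − 0.513366) / 15 = 0.513672
(Column j=1 coincides with Simpson's rule on the same nodes.)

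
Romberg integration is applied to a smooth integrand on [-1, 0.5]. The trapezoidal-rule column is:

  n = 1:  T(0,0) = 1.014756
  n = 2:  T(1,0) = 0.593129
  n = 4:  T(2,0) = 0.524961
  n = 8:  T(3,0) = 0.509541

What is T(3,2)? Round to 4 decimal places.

0.5045

T(2,1) = 0.524961 + (0.524961 − 0.593129)/3 = 0.502238
T(3,1) = 0.509541 + (0.509541 − 0.524961)/3 = 0.504401
T(3,2) = (16·0.504401 − 0.502238) / 15 = 0.504545
(Column j=1 coincides with Simpson's rule on the same nodes.)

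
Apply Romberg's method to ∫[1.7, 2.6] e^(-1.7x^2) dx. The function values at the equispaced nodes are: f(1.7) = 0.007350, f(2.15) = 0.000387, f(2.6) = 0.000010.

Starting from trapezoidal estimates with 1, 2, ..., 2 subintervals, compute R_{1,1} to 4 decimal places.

R_{0,0} (trapezoid, 1 panel, h=0.9000): 0.003312
R_{1,0} (trapezoid, 2 panels, h=0.4500): 0.001830
R_{1,1} = 0.001830 + (0.001830 − 0.003312)/3 = 0.001336

0.0013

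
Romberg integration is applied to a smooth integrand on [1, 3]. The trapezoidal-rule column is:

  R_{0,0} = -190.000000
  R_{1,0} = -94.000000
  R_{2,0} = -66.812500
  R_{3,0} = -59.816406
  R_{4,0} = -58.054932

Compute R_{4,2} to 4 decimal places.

-57.4667

Richardson extrapolation on the trapezoidal column (denominator 4−1=3):
R_{3,1} = -59.816406 + (-59.816406 − (-66.812500))/3 = -57.484375
R_{4,1} = -58.054932 + (-58.054932 − (-59.816406))/3 = -57.467774
R_{4,2} = -57.467774 + (-57.467774 − (-57.484375))/15 = -57.466667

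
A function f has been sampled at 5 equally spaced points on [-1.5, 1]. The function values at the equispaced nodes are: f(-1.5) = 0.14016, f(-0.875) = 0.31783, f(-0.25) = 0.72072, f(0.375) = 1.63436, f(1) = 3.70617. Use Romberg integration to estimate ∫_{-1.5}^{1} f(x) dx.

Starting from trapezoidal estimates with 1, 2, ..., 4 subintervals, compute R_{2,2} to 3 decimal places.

R_{0,0} (trapezoid, 1 panel, h=2.5000): 4.80791
R_{1,0} (trapezoid, 2 panels, h=1.2500): 3.30486
R_{2,0} (trapezoid, 4 panels, h=0.6250): 2.87255
R_{1,1} = 3.30486 + (3.30486 − 4.80791)/3 = 2.80384
R_{2,1} = 2.87255 + (2.87255 − 3.30486)/3 = 2.72845
R_{2,2} = 2.72845 + (2.72845 − 2.80384)/15 = 2.72342

2.723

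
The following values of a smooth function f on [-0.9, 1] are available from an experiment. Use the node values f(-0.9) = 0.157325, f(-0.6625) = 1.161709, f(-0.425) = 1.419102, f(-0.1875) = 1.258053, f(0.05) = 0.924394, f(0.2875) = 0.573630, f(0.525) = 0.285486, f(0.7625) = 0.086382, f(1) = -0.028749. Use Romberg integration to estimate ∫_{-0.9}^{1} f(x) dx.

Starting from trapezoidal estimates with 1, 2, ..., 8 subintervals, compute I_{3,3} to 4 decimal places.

1.4023

I_{0,0} (trapezoid, 1 panel, h=1.9000): 0.122147
I_{1,0} (trapezoid, 2 panels, h=0.9500): 0.939248
I_{2,0} (trapezoid, 4 panels, h=0.4750): 1.279303
I_{3,0} (trapezoid, 8 panels, h=0.2375): 1.371098
I_{1,1} = 0.939248 + (0.939248 − 0.122147)/3 = 1.211615
I_{2,1} = 1.279303 + (1.279303 − 0.939248)/3 = 1.392655
I_{3,1} = 1.371098 + (1.371098 − 1.279303)/3 = 1.401696
I_{2,2} = 1.392655 + (1.392655 − 1.211615)/15 = 1.404724
I_{3,2} = 1.401696 + (1.401696 − 1.392655)/15 = 1.402299
I_{3,3} = 1.402299 + (1.402299 − 1.404724)/63 = 1.402261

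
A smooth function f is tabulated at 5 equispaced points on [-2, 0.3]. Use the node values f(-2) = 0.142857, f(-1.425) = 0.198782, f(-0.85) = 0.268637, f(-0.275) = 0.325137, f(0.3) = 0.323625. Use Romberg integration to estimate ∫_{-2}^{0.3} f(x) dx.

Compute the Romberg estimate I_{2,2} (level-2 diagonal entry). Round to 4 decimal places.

I_{0,0} (trapezoid, 1 panel, h=2.3000): 0.536454
I_{1,0} (trapezoid, 2 panels, h=1.1500): 0.577160
I_{2,0} (trapezoid, 4 panels, h=0.5750): 0.589833
I_{1,1} = 0.577160 + (0.577160 − 0.536454)/3 = 0.590729
I_{2,1} = 0.589833 + (0.589833 − 0.577160)/3 = 0.594057
I_{2,2} = 0.594057 + (0.594057 − 0.590729)/15 = 0.594279

0.5943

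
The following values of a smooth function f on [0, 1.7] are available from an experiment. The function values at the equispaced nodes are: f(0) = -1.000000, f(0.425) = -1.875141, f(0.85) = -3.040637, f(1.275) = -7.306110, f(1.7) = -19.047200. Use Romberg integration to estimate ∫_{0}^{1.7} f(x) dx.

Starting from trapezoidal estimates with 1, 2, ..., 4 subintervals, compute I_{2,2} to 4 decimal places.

I_{0,0} (trapezoid, 1 panel, h=1.7000): -17.040120
I_{1,0} (trapezoid, 2 panels, h=0.8500): -11.104601
I_{2,0} (trapezoid, 4 panels, h=0.4250): -9.454332
I_{1,1} = -11.104601 + (-11.104601 − (-17.040120))/3 = -9.126095
I_{2,1} = -9.454332 + (-9.454332 − (-11.104601))/3 = -8.904242
I_{2,2} = -8.904242 + (-8.904242 − (-9.126095))/15 = -8.889452

-8.8895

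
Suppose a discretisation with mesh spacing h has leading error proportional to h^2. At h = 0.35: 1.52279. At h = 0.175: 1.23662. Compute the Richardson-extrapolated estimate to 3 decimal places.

1.141

The leading error scales as h^2; refining by a factor of 2 reduces it by 2^2 = 4.
Extrapolated value = (4·A(h/2) − A(h)) / (4 − 1)
= (4·1.23662 − 1.52279) / 3
= 3.42369 / 3 = 1.14123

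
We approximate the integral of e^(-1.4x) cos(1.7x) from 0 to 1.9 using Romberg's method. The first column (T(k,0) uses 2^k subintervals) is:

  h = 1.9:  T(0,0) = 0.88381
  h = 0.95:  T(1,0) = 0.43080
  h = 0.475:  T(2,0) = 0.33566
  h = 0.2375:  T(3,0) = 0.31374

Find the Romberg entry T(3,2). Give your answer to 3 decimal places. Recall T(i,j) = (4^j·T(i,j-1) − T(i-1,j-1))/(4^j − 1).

T(2,1) = (4·0.33566 − 0.43080) / 3 = 0.30395
T(3,1) = (4·0.31374 − 0.33566) / 3 = 0.30643
T(3,2) = (16·0.30643 − 0.30395) / 15 = 0.30660
(Column j=1 coincides with Simpson's rule on the same nodes.)

0.307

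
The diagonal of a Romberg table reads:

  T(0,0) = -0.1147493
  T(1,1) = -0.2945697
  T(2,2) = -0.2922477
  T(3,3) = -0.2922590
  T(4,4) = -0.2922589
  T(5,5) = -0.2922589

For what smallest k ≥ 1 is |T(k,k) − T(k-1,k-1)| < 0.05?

k = 2

|T(1,1) − T(0,0)| = 0.1798204 ≥ 0.05
|T(2,2) − T(1,1)| = 0.0023220 < 0.05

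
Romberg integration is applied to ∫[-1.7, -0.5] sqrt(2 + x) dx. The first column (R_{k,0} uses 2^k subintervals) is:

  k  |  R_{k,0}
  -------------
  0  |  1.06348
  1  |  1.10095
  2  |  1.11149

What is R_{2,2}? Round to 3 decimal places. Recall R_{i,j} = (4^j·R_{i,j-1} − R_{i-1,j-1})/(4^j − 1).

Richardson extrapolation on the trapezoidal column (denominator 4−1=3):
R_{1,1} = 1.10095 + (1.10095 − 1.06348)/3 = 1.11344
R_{2,1} = 1.11149 + (1.11149 − 1.10095)/3 = 1.11500
R_{2,2} = (16·1.11500 − 1.11344) / 15 = 1.11510

1.115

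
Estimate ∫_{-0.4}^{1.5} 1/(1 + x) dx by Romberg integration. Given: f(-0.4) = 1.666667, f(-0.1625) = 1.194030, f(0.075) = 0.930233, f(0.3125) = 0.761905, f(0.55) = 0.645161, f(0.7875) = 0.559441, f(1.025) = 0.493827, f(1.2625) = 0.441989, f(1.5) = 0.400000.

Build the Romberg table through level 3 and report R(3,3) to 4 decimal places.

1.4273

R(0,0) (trapezoid, 1 panel, h=1.9000): 1.963334
R(1,0) (trapezoid, 2 panels, h=0.9500): 1.594570
R(2,0) (trapezoid, 4 panels, h=0.4750): 1.473713
R(3,0) (trapezoid, 8 panels, h=0.2375): 1.439231
R(1,1) = 1.594570 + (1.594570 − 1.963334)/3 = 1.471649
R(2,1) = 1.473713 + (1.473713 − 1.594570)/3 = 1.433427
R(3,1) = 1.439231 + (1.439231 − 1.473713)/3 = 1.427737
R(2,2) = 1.433427 + (1.433427 − 1.471649)/15 = 1.430879
R(3,2) = 1.427737 + (1.427737 − 1.433427)/15 = 1.427358
R(3,3) = 1.427358 + (1.427358 − 1.430879)/63 = 1.427302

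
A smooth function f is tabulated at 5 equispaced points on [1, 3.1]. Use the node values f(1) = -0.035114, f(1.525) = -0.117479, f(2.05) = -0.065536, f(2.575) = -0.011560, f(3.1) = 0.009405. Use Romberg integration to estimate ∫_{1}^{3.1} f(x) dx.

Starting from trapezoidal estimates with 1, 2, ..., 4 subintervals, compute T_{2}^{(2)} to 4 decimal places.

-0.1189

T_{0}^{(0)} (trapezoid, 1 panel, h=2.1000): -0.026994
T_{1}^{(0)} (trapezoid, 2 panels, h=1.0500): -0.082310
T_{2}^{(0)} (trapezoid, 4 panels, h=0.5250): -0.108900
T_{1}^{(1)} = -0.082310 + (-0.082310 − (-0.026994))/3 = -0.100749
T_{2}^{(1)} = -0.108900 + (-0.108900 − (-0.082310))/3 = -0.117763
T_{2}^{(2)} = -0.117763 + (-0.117763 − (-0.100749))/15 = -0.118897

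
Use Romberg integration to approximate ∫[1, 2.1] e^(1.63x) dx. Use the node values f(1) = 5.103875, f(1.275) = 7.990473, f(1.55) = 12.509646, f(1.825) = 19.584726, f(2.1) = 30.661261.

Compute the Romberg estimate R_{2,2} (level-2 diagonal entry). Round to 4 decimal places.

R_{0,0} (trapezoid, 1 panel, h=1.1000): 19.670825
R_{1,0} (trapezoid, 2 panels, h=0.5500): 16.715718
R_{2,0} (trapezoid, 4 panels, h=0.2750): 15.941039
R_{1,1} = 16.715718 + (16.715718 − 19.670825)/3 = 15.730682
R_{2,1} = 15.941039 + (15.941039 − 16.715718)/3 = 15.682813
R_{2,2} = 15.682813 + (15.682813 − 15.730682)/15 = 15.679622

15.6796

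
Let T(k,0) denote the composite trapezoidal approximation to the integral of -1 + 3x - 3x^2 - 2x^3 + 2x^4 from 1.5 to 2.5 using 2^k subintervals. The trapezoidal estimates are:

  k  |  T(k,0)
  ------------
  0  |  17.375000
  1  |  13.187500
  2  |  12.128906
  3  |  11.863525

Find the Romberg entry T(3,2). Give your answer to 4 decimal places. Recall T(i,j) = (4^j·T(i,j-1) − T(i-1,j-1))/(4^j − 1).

11.7750

Richardson extrapolation on the trapezoidal column (denominator 4−1=3):
T(2,1) = 12.128906 + (12.128906 − 13.187500)/3 = 11.776041
T(3,1) = 11.863525 + (11.863525 − 12.128906)/3 = 11.775065
T(3,2) = 11.775065 + (11.775065 − 11.776041)/15 = 11.775000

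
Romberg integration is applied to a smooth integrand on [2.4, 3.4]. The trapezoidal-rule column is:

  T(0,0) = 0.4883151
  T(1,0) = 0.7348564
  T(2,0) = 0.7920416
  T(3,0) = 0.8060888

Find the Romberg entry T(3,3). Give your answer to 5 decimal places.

0.81075

T(1,1) = (4·0.7348564 − 0.4883151) / 3 = 0.8170368
T(2,1) = (4·0.7920416 − 0.7348564) / 3 = 0.8111033
T(3,1) = (4·0.8060888 − 0.7920416) / 3 = 0.8107712
T(2,2) = (16·0.8111033 − 0.8170368) / 15 = 0.8107077
T(3,2) = (16·0.8107712 − 0.8111033) / 15 = 0.8107491
T(3,3) = 0.8107491 + (0.8107491 − 0.8107077)/63 = 0.8107498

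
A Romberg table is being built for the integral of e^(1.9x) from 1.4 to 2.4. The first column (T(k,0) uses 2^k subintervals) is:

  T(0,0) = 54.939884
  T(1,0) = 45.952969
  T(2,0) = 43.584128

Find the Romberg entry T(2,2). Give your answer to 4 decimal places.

Richardson extrapolation on the trapezoidal column (denominator 4−1=3):
T(1,1) = 45.952969 + (45.952969 − 54.939884)/3 = 42.957331
T(2,1) = (4·43.584128 − 45.952969) / 3 = 42.794514
T(2,2) = (16·42.794514 − 42.957331) / 15 = 42.783660

42.7837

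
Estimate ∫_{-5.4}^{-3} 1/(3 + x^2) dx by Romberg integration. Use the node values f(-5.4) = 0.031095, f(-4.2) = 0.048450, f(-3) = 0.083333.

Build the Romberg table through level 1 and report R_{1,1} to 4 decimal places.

0.1233

R_{0,0} (trapezoid, 1 panel, h=2.4000): 0.137314
R_{1,0} (trapezoid, 2 panels, h=1.2000): 0.126797
R_{1,1} = 0.126797 + (0.126797 − 0.137314)/3 = 0.123291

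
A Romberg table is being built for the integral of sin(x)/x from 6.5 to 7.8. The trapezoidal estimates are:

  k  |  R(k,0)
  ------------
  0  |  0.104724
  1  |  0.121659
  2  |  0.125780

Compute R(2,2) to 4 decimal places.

0.1271

Richardson extrapolation on the trapezoidal column (denominator 4−1=3):
R(1,1) = 0.121659 + (0.121659 − 0.104724)/3 = 0.127304
R(2,1) = (4·0.125780 − 0.121659) / 3 = 0.127154
R(2,2) = (16·0.127154 − 0.127304) / 15 = 0.127144
(Column j=1 coincides with Simpson's rule on the same nodes.)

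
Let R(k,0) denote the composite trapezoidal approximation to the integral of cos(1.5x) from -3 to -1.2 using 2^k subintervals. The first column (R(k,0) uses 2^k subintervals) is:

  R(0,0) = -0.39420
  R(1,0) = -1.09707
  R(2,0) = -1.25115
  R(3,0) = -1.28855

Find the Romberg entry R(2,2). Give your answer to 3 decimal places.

R(1,1) = (4·(-1.09707) − (-0.39420)) / 3 = -1.33136
R(2,1) = (4·(-1.25115) − (-1.09707)) / 3 = -1.30251
R(2,2) = (16·(-1.30251) − (-1.33136)) / 15 = -1.30059

-1.301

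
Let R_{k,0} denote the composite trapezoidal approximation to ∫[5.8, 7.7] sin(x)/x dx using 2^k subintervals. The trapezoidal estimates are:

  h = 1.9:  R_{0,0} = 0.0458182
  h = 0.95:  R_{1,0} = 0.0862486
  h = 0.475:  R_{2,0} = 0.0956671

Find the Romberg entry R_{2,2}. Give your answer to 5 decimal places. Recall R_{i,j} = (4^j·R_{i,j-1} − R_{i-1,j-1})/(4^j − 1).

R_{1,1} = 0.0862486 + (0.0862486 − 0.0458182)/3 = 0.0997254
R_{2,1} = (4·0.0956671 − 0.0862486) / 3 = 0.0988066
R_{2,2} = (16·0.0988066 − 0.0997254) / 15 = 0.0987453
(Column j=1 coincides with Simpson's rule on the same nodes.)

0.09875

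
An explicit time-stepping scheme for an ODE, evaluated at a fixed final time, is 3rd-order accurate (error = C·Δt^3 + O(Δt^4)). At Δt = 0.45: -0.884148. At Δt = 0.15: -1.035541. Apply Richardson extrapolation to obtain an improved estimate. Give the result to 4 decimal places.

-1.0414

The leading error scales as Δt^3; refining by a factor of 3 reduces it by 3^3 = 27.
Extrapolated value = (27·A(Δt/3) − A(Δt)) / (27 − 1)
= (27·(-1.035541) − (-0.884148)) / 26
= -27.075459 / 26 = -1.041364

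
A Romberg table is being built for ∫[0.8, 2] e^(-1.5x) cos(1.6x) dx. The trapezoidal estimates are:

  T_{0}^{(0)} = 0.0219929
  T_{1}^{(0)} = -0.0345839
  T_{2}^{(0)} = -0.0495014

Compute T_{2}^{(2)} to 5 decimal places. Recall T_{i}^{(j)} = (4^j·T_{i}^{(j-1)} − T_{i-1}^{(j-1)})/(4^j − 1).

-0.05454

Richardson extrapolation on the trapezoidal column (denominator 4−1=3):
T_{1}^{(1)} = -0.0345839 + (-0.0345839 − 0.0219929)/3 = -0.0534428
T_{2}^{(1)} = -0.0495014 + (-0.0495014 − (-0.0345839))/3 = -0.0544739
T_{2}^{(2)} = -0.0544739 + (-0.0544739 − (-0.0534428))/15 = -0.0545426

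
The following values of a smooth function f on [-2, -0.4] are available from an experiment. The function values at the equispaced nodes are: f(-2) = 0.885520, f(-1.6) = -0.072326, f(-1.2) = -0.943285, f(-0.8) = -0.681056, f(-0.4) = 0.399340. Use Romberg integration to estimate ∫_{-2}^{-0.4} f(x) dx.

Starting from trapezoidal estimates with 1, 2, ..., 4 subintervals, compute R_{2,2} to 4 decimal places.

R_{0,0} (trapezoid, 1 panel, h=1.6000): 1.027888
R_{1,0} (trapezoid, 2 panels, h=0.8000): -0.240684
R_{2,0} (trapezoid, 4 panels, h=0.4000): -0.421695
R_{1,1} = -0.240684 + (-0.240684 − 1.027888)/3 = -0.663541
R_{2,1} = -0.421695 + (-0.421695 − (-0.240684))/3 = -0.482032
R_{2,2} = -0.482032 + (-0.482032 − (-0.663541))/15 = -0.469931

-0.4699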